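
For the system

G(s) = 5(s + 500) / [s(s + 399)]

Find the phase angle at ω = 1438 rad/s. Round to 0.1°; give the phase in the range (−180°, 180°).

At s = jω = j1438:
zero (s+500): 500 + j1438 → |·| = √(500²+1438²) = √2317844 ≈ 1522.4, ∠ = arctan(1438/500) ≈ 70.83°
pole (s+399): 399 + j1438 → |·| = √(399²+1438²) = √2227045 ≈ 1492.3, ∠ = arctan(1438/399) ≈ 74.49°
pole at origin: |s| = 1438, ∠ = 90.00° (in denominator)
∠G = 70.83° − 164.49° = -93.66°

-93.7°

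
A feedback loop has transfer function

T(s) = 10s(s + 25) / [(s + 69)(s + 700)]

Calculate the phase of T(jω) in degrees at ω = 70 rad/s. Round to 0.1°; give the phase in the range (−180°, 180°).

At s = jω = j70:
zero (s+25): 25 + j70 → |·| = √(25²+70²) = √5525 ≈ 74.33, ∠ = arctan(70/25) ≈ 70.35°
zero at origin: s = j70 → |·| = 70, ∠ = 90.00°
pole (s+69): 69 + j70 → |·| = √(69²+70²) = √9661 ≈ 98.29, ∠ = arctan(70/69) ≈ 45.41°
pole (s+700): 700 + j70 → |·| = √(700²+70²) = √494900 ≈ 703.49, ∠ = arctan(70/700) ≈ 5.71°
∠T = 160.35° − 51.12° = 109.23°

109.2°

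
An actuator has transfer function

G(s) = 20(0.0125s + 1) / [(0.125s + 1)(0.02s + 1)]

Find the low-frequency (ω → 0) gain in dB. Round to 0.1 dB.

G(0) = 20 · 1 / 1 = 20
20 log₁₀(20) ≈ 26.02 dB

26.0 dB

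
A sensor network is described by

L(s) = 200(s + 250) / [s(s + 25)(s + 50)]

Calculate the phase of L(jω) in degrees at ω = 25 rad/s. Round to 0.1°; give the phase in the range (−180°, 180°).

-155.9°

At s = jω = j25:
zero (s+250): 250 + j25 → |·| = √(250²+25²) = √63125 ≈ 251.25, ∠ = arctan(25/250) ≈ 5.71°
pole (s+25): 25 + j25 → |·| = √(25²+25²) = √1250 ≈ 35.355, ∠ = arctan(25/25) ≈ 45.00°
pole (s+50): 50 + j25 → |·| = √(50²+25²) = √3125 ≈ 55.902, ∠ = arctan(25/50) ≈ 26.57°
pole at origin: |s| = 25, ∠ = 90.00° (in denominator)
∠L = 5.71° − 161.57° = -155.86°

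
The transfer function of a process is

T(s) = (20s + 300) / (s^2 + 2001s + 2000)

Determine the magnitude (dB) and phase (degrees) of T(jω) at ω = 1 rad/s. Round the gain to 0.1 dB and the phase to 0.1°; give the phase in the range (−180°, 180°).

-19.5 dB, -41.2°

Substitute s = j1:
Numerator: 20(j1) + 300 = 300 + j20
Denominator: (j1)^2 + 2001(j1) + 2000 = 1999 + j2001
|N| = √(300² + 20²) ≈ 300.67, ∠N ≈ 3.81°
|D| = √(1999² + 2001²) ≈ 2828.4, ∠D ≈ 45.03°
|T| = 300.67 / 2828.4 ≈ 0.1063
Gain = 20 log₁₀(0.1063) ≈ -19.47 dB
∠T = 3.81° − 45.03° = -41.22°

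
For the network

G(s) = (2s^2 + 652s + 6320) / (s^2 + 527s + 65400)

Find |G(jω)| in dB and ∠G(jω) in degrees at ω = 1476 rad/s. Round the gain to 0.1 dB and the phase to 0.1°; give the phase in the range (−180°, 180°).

Substitute s = j1476:
Numerator: 2(j1476)^2 + 652(j1476) + 6320 = -4350832 + j962352
Denominator: (j1476)^2 + 527(j1476) + 65400 = -2113176 + j777852
|N| = √(4350832² + 962352²) ≈ 4.456e+06, ∠N ≈ 167.53°
|D| = √(2113176² + 777852²) ≈ 2.2518e+06, ∠D ≈ 159.79°
|G| = 4.456e+06 / 2.2518e+06 ≈ 1.9789
Gain = 20 log₁₀(1.9789) ≈ 5.93 dB
∠G = 167.53° − 159.79° = 7.74°

5.9 dB, 7.7°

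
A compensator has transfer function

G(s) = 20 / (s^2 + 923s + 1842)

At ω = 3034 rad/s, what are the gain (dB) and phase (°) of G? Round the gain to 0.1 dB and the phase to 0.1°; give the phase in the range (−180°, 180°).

Substitute s = j3034:
Numerator: 20 = 20 + j0
Denominator: (j3034)^2 + 923(j3034) + 1842 = -9203314 + j2800382
|N| = √(20² + 0²) ≈ 20, ∠N ≈ 0.00°
|D| = √(9203314² + 2800382²) ≈ 9.6199e+06, ∠D ≈ 163.08°
|G| = 20 / 9.6199e+06 ≈ 2.079e-06
Gain = 20 log₁₀(2.079e-06) ≈ -113.64 dB
∠G = 0.00° − 163.08° = -163.08°

-113.6 dB, -163.1°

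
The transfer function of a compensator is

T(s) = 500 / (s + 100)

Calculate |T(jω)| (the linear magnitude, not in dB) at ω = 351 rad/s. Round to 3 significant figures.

1.37

Substitute s = j351:
Numerator: 500 = 500 + j0
Denominator: (j351) + 100 = 100 + j351
|N| = √(500² + 0²) ≈ 500, ∠N ≈ 0.00°
|D| = √(100² + 351²) ≈ 364.97, ∠D ≈ 74.10°
|T| = 500 / 364.97 ≈ 1.37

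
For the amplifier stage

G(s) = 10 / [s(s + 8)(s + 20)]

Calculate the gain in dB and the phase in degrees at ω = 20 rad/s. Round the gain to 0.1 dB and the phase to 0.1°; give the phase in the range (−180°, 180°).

-61.7 dB, 156.8°

At s = jω = j20:
pole (s+8): 8 + j20 → |·| = √(8²+20²) = √464 ≈ 21.541, ∠ = arctan(20/8) ≈ 68.20°
pole (s+20): 20 + j20 → |·| = √(20²+20²) = √800 ≈ 28.284, ∠ = arctan(20/20) ≈ 45.00°
pole at origin: |s| = 20, ∠ = 90.00° (in denominator)
|G| = 10 / 12185 ≈ 0.00082068
Gain = 20 log₁₀(0.00082068) ≈ -61.72 dB
∠G = 0.00° − 203.20° = -203.20° ≡ 156.80° (principal value)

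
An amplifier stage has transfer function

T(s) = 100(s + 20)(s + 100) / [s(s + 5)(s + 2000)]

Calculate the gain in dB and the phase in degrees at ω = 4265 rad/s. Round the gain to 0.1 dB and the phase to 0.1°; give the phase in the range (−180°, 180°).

At s = jω = j4265:
zero (s+20): 20 + j4265 → |·| = √(20²+4265²) = √18190625 ≈ 4265, ∠ = arctan(4265/20) ≈ 89.73°
zero (s+100): 100 + j4265 → |·| = √(100²+4265²) = √18200225 ≈ 4266.2, ∠ = arctan(4265/100) ≈ 88.66°
pole (s+5): 5 + j4265 → |·| = √(5²+4265²) = √18190250 ≈ 4265, ∠ = arctan(4265/5) ≈ 89.93°
pole (s+2000): 2000 + j4265 → |·| = √(2000²+4265²) = √22190225 ≈ 4710.7, ∠ = arctan(4265/2000) ≈ 64.88°
pole at origin: |s| = 4265, ∠ = 90.00° (in denominator)
|T| = 100 · 1.8195e+07 / 8.5689e+10 ≈ 0.021234
Gain = 20 log₁₀(0.021234) ≈ -33.46 dB
∠T = 178.39° − 244.81° = -66.42°

-33.5 dB, -66.4°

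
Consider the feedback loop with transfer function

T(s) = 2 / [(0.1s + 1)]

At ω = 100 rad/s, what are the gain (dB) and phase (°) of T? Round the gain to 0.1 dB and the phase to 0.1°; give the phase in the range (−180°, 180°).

At ω = 100 rad/s:
pole (1 + j100·0.1) = 1 + j10 → |·| ≈ 10.05, ∠ ≈ 84.29°
|T| = 2 · 1 / (10.05) ≈ 0.199
Gain = 20 log₁₀(0.199) ≈ -14.02 dB
∠T = (0°) − (84.29°) = -84.29°

-14.0 dB, -84.3°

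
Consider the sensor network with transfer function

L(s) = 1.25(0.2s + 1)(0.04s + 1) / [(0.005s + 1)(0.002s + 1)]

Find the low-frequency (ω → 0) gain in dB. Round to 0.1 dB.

1.9 dB

L(0) = 1.25 · 1 / 1 = 1.25
20 log₁₀(1.25) ≈ 1.94 dB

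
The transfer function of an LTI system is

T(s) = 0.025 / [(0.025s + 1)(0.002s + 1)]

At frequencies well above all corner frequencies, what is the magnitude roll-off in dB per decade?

Each pole contributes −20 dB/decade at high frequency; each zero contributes +20 dB/decade.
Net: 0 zero(s) − 2 pole(s) → -40 dB/decade.

-40 dB/decade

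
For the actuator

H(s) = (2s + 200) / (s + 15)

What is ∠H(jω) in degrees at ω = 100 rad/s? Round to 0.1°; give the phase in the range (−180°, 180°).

Substitute s = j100:
Numerator: 2(j100) + 200 = 200 + j200
Denominator: (j100) + 15 = 15 + j100
|N| = √(200² + 200²) ≈ 282.84, ∠N ≈ 45.00°
|D| = √(15² + 100²) ≈ 101.12, ∠D ≈ 81.47°
∠H = 45.00° − 81.47° = -36.47°

-36.5°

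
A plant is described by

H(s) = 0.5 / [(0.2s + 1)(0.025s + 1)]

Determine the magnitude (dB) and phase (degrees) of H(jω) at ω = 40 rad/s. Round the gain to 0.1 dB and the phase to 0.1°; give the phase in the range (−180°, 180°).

At ω = 40 rad/s:
pole (1 + j40·0.2) = 1 + j8 → |·| ≈ 8.0623, ∠ ≈ 82.87°
pole (1 + j40·0.025) = 1 + j1 → |·| ≈ 1.4142, ∠ ≈ 45.00°
|H| = 0.5 · 1 / (8.0623 · 1.4142) ≈ 0.043853
Gain = 20 log₁₀(0.043853) ≈ -27.16 dB
∠H = (0°) − (82.87° + 45.00°) = -127.87°

-27.2 dB, -127.9°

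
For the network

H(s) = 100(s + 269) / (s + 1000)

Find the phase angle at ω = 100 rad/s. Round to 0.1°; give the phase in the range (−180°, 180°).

14.7°

At s = jω = j100:
zero (s+269): 269 + j100 → |·| = √(269²+100²) = √82361 ≈ 286.99, ∠ = arctan(100/269) ≈ 20.39°
pole (s+1000): 1000 + j100 → |·| = √(1000²+100²) = √1010000 ≈ 1005, ∠ = arctan(100/1000) ≈ 5.71°
∠H = 20.39° − 5.71° = 14.68°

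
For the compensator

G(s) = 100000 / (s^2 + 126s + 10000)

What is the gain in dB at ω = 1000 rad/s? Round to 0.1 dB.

-20.0 dB

At s = jω = j1000:
quadratic: (j1000)² + 126·j1000 + 10000 = -990000 + j126000 → |·| ≈ 9.9799e+05, ∠ ≈ 172.75°
|G| = 100000 / 9.9799e+05 ≈ 0.1002
Gain = 20 log₁₀(0.1002) ≈ -19.98 dB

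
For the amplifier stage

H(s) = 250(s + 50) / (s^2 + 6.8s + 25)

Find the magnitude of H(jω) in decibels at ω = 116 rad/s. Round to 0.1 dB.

At s = jω = j116:
zero (s+50): 50 + j116 → |·| = √(50²+116²) = √15956 ≈ 126.32, ∠ = arctan(116/50) ≈ 66.68°
quadratic: (j116)² + 6.8·j116 + 25 = -13431 + j788.8 → |·| ≈ 13454, ∠ ≈ 176.64°
|H| = 250 · 126.32 / 13454 ≈ 2.3473
Gain = 20 log₁₀(2.3473) ≈ 7.41 dB

7.4 dB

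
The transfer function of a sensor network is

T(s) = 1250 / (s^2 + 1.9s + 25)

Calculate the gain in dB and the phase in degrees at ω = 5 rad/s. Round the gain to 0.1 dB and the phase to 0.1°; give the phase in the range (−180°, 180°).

At s = jω = j5:
quadratic: (j5)² + 1.9·j5 + 25 = 0 + j9.5 → |·| ≈ 9.5, ∠ ≈ 90.00°
|T| = 1250 / 9.5 ≈ 131.58
Gain = 20 log₁₀(131.58) ≈ 42.38 dB
∠T = 0.00° − 90.00° = -90.00°

42.4 dB, -90.0°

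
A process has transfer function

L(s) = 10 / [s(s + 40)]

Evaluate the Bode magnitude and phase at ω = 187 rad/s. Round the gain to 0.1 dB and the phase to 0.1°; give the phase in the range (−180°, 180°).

-71.1 dB, -167.9°

At s = jω = j187:
pole (s+40): 40 + j187 → |·| = √(40²+187²) = √36569 ≈ 191.23, ∠ = arctan(187/40) ≈ 77.93°
pole at origin: |s| = 187, ∠ = 90.00° (in denominator)
|L| = 10 / 35760 ≈ 0.00027964
Gain = 20 log₁₀(0.00027964) ≈ -71.07 dB
∠L = 0.00° − 167.93° = -167.93°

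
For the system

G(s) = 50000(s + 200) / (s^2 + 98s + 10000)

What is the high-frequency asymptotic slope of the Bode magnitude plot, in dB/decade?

-20 dB/decade

Each pole contributes −20 dB/decade at high frequency; each zero contributes +20 dB/decade.
Net: 1 zero(s) − 2 pole(s) → -20 dB/decade.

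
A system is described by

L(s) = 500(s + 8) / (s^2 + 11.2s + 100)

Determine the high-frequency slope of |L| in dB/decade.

Each pole contributes −20 dB/decade at high frequency; each zero contributes +20 dB/decade.
Net: 1 zero(s) − 2 pole(s) → -20 dB/decade.

-20 dB/decade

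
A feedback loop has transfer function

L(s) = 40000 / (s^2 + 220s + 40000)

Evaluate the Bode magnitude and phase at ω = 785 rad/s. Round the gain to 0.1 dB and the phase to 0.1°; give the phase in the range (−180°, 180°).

At s = jω = j785:
quadratic: (j785)² + 220·j785 + 40000 = -576225 + j172700 → |·| ≈ 6.0155e+05, ∠ ≈ 163.32°
|L| = 40000 / 6.0155e+05 ≈ 0.066495
Gain = 20 log₁₀(0.066495) ≈ -23.54 dB
∠L = 0.00° − 163.32° = -163.32°

-23.5 dB, -163.3°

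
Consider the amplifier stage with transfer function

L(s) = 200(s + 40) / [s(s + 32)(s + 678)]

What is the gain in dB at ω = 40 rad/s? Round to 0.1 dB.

-41.8 dB

At s = jω = j40:
zero (s+40): 40 + j40 → |·| = √(40²+40²) = √3200 ≈ 56.569, ∠ = arctan(40/40) ≈ 45.00°
pole (s+32): 32 + j40 → |·| = √(32²+40²) = √2624 ≈ 51.225, ∠ = arctan(40/32) ≈ 51.34°
pole (s+678): 678 + j40 → |·| = √(678²+40²) = √461284 ≈ 679.18, ∠ = arctan(40/678) ≈ 3.38°
pole at origin: |s| = 40, ∠ = 90.00° (in denominator)
|L| = 200 · 56.569 / 1.3916e+06 ≈ 0.0081301
Gain = 20 log₁₀(0.0081301) ≈ -41.80 dB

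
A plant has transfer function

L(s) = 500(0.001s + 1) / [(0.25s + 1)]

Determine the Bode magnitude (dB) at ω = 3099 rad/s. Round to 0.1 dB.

At ω = 3099 rad/s:
zero (1 + j3099·0.001) = 1 + j3.099 → |·| ≈ 3.2563, ∠ ≈ 72.12°
pole (1 + j3099·0.25) = 1 + j774.75 → |·| ≈ 774.75, ∠ ≈ 89.93°
|L| = 500 · 3.2563 / (774.75) ≈ 2.1015
Gain = 20 log₁₀(2.1015) ≈ 6.45 dB

6.5 dB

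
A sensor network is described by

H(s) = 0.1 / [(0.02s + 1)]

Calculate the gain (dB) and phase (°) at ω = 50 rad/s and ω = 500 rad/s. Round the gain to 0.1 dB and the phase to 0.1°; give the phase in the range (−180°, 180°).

ω = 50: -23.0 dB, -45.0°; ω = 500: -40.0 dB, -84.3°

At ω = 50 rad/s:
pole (1 + j50·0.02) = 1 + j1 → |·| ≈ 1.4142, ∠ ≈ 45.00°
|H| = 0.1 · 1 / (1.4142) ≈ 0.070711
Gain = 20 log₁₀(0.070711) ≈ -23.01 dB
∠H = (0°) − (45.00°) = -45.00°

At ω = 500 rad/s:
pole (1 + j500·0.02) = 1 + j10 → |·| ≈ 10.05, ∠ ≈ 84.29°
|H| = 0.1 · 1 / (10.05) ≈ 0.0099502
Gain = 20 log₁₀(0.0099502) ≈ -40.04 dB
∠H = (0°) − (84.29°) = -84.29°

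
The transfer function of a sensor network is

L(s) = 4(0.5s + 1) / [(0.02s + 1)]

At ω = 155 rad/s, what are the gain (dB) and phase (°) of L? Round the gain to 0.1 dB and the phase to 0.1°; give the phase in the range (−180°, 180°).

39.6 dB, 17.1°

At ω = 155 rad/s:
zero (1 + j155·0.5) = 1 + j77.5 → |·| ≈ 77.506, ∠ ≈ 89.26°
pole (1 + j155·0.02) = 1 + j3.1 → |·| ≈ 3.2573, ∠ ≈ 72.12°
|L| = 4 · 77.506 / (3.2573) ≈ 95.178
Gain = 20 log₁₀(95.178) ≈ 39.57 dB
∠L = (89.26°) − (72.12°) = 17.14°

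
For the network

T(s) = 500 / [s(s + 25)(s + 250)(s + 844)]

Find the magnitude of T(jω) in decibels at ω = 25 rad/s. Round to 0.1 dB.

-111.5 dB

At s = jω = j25:
pole (s+25): 25 + j25 → |·| = √(25²+25²) = √1250 ≈ 35.355, ∠ = arctan(25/25) ≈ 45.00°
pole (s+250): 250 + j25 → |·| = √(250²+25²) = √63125 ≈ 251.25, ∠ = arctan(25/250) ≈ 5.71°
pole (s+844): 844 + j25 → |·| = √(844²+25²) = √712961 ≈ 844.37, ∠ = arctan(25/844) ≈ 1.70°
pole at origin: |s| = 25, ∠ = 90.00° (in denominator)
|T| = 500 / 1.8751e+08 ≈ 2.6665e-06
Gain = 20 log₁₀(2.6665e-06) ≈ -111.48 dB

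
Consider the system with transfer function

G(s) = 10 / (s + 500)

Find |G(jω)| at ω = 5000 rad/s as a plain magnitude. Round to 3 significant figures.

0.00199

Substitute s = j5000:
Numerator: 10 = 10 + j0
Denominator: (j5000) + 500 = 500 + j5000
|N| = √(10² + 0²) ≈ 10, ∠N ≈ 0.00°
|D| = √(500² + 5000²) ≈ 5024.9, ∠D ≈ 84.29°
|G| = 10 / 5024.9 ≈ 0.0019901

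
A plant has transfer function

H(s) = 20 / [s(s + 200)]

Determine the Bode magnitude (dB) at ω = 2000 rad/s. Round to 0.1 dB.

-106.1 dB

At s = jω = j2000:
pole (s+200): 200 + j2000 → |·| = √(200²+2000²) = √4040000 ≈ 2010, ∠ = arctan(2000/200) ≈ 84.29°
pole at origin: |s| = 2000, ∠ = 90.00° (in denominator)
|H| = 20 / 4.02e+06 ≈ 4.9751e-06
Gain = 20 log₁₀(4.9751e-06) ≈ -106.06 dB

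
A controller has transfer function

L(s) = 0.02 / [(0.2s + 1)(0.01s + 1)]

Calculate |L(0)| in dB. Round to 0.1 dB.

L(0) = 0.02 · 1 / 1 = 0.02
20 log₁₀(0.02) ≈ -33.98 dB

-34.0 dB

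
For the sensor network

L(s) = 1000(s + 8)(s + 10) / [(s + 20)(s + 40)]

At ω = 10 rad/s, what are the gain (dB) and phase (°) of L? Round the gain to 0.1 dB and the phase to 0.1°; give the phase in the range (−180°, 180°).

At s = jω = j10:
zero (s+8): 8 + j10 → |·| = √(8²+10²) = √164 ≈ 12.806, ∠ = arctan(10/8) ≈ 51.34°
zero (s+10): 10 + j10 → |·| = √(10²+10²) = √200 ≈ 14.142, ∠ = arctan(10/10) ≈ 45.00°
pole (s+20): 20 + j10 → |·| = √(20²+10²) = √500 ≈ 22.361, ∠ = arctan(10/20) ≈ 26.57°
pole (s+40): 40 + j10 → |·| = √(40²+10²) = √1700 ≈ 41.231, ∠ = arctan(10/40) ≈ 14.04°
|L| = 1000 · 181.1 / 921.97 ≈ 196.43
Gain = 20 log₁₀(196.43) ≈ 45.86 dB
∠L = 96.34° − 40.61° = 55.73°

45.9 dB, 55.7°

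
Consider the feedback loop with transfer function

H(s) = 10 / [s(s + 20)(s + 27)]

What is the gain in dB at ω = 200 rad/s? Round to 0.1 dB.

-118.2 dB

At s = jω = j200:
pole (s+20): 20 + j200 → |·| = √(20²+200²) = √40400 ≈ 201, ∠ = arctan(200/20) ≈ 84.29°
pole (s+27): 27 + j200 → |·| = √(27²+200²) = √40729 ≈ 201.81, ∠ = arctan(200/27) ≈ 82.31°
pole at origin: |s| = 200, ∠ = 90.00° (in denominator)
|H| = 10 / 8.1128e+06 ≈ 1.2326e-06
Gain = 20 log₁₀(1.2326e-06) ≈ -118.18 dB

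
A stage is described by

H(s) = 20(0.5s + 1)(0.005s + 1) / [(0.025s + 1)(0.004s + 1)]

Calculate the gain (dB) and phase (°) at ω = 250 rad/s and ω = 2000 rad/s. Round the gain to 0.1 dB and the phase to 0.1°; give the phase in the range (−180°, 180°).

ω = 250: 53.0 dB, 15.0°; ω = 2000: 54.0 dB, 2.5°

At ω = 250 rad/s:
zero (1 + j250·0.5) = 1 + j125 → |·| ≈ 125, ∠ ≈ 89.54°
zero (1 + j250·0.005) = 1 + j1.25 → |·| ≈ 1.6008, ∠ ≈ 51.34°
pole (1 + j250·0.025) = 1 + j6.25 → |·| ≈ 6.3295, ∠ ≈ 80.91°
pole (1 + j250·0.004) = 1 + j1 → |·| ≈ 1.4142, ∠ ≈ 45.00°
|H| = 20 · 125 · 1.6008 / (6.3295 · 1.4142) ≈ 447.09
Gain = 20 log₁₀(447.09) ≈ 53.01 dB
∠H = (89.54° + 51.34°) − (80.91° + 45.00°) = 14.97°

At ω = 2000 rad/s:
zero (1 + j2000·0.5) = 1 + j1000 → |·| ≈ 1000, ∠ ≈ 89.94°
zero (1 + j2000·0.005) = 1 + j10 → |·| ≈ 10.05, ∠ ≈ 84.29°
pole (1 + j2000·0.025) = 1 + j50 → |·| ≈ 50.01, ∠ ≈ 88.85°
pole (1 + j2000·0.004) = 1 + j8 → |·| ≈ 8.0623, ∠ ≈ 82.87°
|H| = 20 · 1000 · 10.05 / (50.01 · 8.0623) ≈ 498.52
Gain = 20 log₁₀(498.52) ≈ 53.95 dB
∠H = (89.94° + 84.29°) − (88.85° + 82.87°) = 2.51°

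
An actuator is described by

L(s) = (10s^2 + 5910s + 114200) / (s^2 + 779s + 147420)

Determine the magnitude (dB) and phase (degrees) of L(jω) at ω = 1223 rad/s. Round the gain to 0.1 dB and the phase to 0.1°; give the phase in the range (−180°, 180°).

Substitute s = j1223:
Numerator: 10(j1223)^2 + 5910(j1223) + 114200 = -14843090 + j7227930
Denominator: (j1223)^2 + 779(j1223) + 147420 = -1348309 + j952717
|N| = √(14843090² + 7227930²) ≈ 1.6509e+07, ∠N ≈ 154.04°
|D| = √(1348309² + 952717²) ≈ 1.6509e+06, ∠D ≈ 144.75°
|L| = 1.6509e+07 / 1.6509e+06 ≈ 10
Gain = 20 log₁₀(10) ≈ 20.00 dB
∠L = 154.04° − 144.75° = 9.29°

20.0 dB, 9.3°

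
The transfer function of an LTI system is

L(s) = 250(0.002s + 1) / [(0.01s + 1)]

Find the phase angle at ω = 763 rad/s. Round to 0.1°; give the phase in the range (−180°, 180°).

-25.8°

At ω = 763 rad/s:
zero (1 + j763·0.002) = 1 + j1.526 → |·| ≈ 1.8245, ∠ ≈ 56.76°
pole (1 + j763·0.01) = 1 + j7.63 → |·| ≈ 7.6953, ∠ ≈ 82.53°
∠L = (56.76°) − (82.53°) = -25.77°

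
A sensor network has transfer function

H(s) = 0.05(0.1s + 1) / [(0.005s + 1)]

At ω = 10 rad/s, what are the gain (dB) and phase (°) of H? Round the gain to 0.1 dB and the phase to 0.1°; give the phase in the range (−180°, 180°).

At ω = 10 rad/s:
zero (1 + j10·0.1) = 1 + j1 → |·| ≈ 1.4142, ∠ ≈ 45.00°
pole (1 + j10·0.005) = 1 + j0.05 → |·| ≈ 1.0012, ∠ ≈ 2.86°
|H| = 0.05 · 1.4142 / (1.0012) ≈ 0.070625
Gain = 20 log₁₀(0.070625) ≈ -23.02 dB
∠H = (45.00°) − (2.86°) = 42.14°

-23.0 dB, 42.1°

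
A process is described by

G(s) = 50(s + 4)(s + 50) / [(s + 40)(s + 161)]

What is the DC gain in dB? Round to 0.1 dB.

3.8 dB

G(0) = 50·4·50 / (40·161) ≈ 1.5528
20 log₁₀(1.5528) ≈ 3.82 dB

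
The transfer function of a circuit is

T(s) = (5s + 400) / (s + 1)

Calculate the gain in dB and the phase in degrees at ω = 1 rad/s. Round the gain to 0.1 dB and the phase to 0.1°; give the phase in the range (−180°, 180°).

Substitute s = j1:
Numerator: 5(j1) + 400 = 400 + j5
Denominator: (j1) + 1 = 1 + j1
|N| = √(400² + 5²) ≈ 400.03, ∠N ≈ 0.72°
|D| = √(1² + 1²) ≈ 1.4142, ∠D ≈ 45.00°
|T| = 400.03 / 1.4142 ≈ 282.87
Gain = 20 log₁₀(282.87) ≈ 49.03 dB
∠T = 0.72° − 45.00° = -44.28°

49.0 dB, -44.3°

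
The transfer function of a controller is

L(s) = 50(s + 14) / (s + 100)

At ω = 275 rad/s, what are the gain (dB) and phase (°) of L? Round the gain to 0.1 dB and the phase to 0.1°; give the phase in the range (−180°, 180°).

At s = jω = j275:
zero (s+14): 14 + j275 → |·| = √(14²+275²) = √75821 ≈ 275.36, ∠ = arctan(275/14) ≈ 87.09°
pole (s+100): 100 + j275 → |·| = √(100²+275²) = √85625 ≈ 292.62, ∠ = arctan(275/100) ≈ 70.02°
|L| = 50 · 275.36 / 292.62 ≈ 47.051
Gain = 20 log₁₀(47.051) ≈ 33.45 dB
∠L = 87.09° − 70.02° = 17.07°

33.5 dB, 17.1°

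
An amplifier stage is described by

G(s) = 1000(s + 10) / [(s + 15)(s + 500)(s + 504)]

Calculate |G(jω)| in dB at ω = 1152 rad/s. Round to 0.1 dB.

-64.0 dB

At s = jω = j1152:
zero (s+10): 10 + j1152 → |·| = √(10²+1152²) = √1327204 ≈ 1152, ∠ = arctan(1152/10) ≈ 89.50°
pole (s+15): 15 + j1152 → |·| = √(15²+1152²) = √1327329 ≈ 1152.1, ∠ = arctan(1152/15) ≈ 89.25°
pole (s+500): 500 + j1152 → |·| = √(500²+1152²) = √1577104 ≈ 1255.8, ∠ = arctan(1152/500) ≈ 66.54°
pole (s+504): 504 + j1152 → |·| = √(504²+1152²) = √1581120 ≈ 1257.4, ∠ = arctan(1152/504) ≈ 66.37°
|G| = 1000 · 1152 / 1.8192e+09 ≈ 0.00063325
Gain = 20 log₁₀(0.00063325) ≈ -63.97 dB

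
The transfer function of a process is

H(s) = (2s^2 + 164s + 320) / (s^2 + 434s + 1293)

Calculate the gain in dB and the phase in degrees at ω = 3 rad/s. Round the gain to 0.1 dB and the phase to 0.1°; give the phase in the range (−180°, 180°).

-10.0 dB, 13.1°

Substitute s = j3:
Numerator: 2(j3)^2 + 164(j3) + 320 = 302 + j492
Denominator: (j3)^2 + 434(j3) + 1293 = 1284 + j1302
|N| = √(302² + 492²) ≈ 577.29, ∠N ≈ 58.46°
|D| = √(1284² + 1302²) ≈ 1828.6, ∠D ≈ 45.40°
|H| = 577.29 / 1828.6 ≈ 0.3157
Gain = 20 log₁₀(0.3157) ≈ -10.01 dB
∠H = 58.46° − 45.40° = 13.06°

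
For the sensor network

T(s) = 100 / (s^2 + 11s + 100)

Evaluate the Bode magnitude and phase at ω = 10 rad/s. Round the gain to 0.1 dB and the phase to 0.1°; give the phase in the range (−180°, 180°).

-0.8 dB, -90.0°

At s = jω = j10:
quadratic: (j10)² + 11·j10 + 100 = 0 + j110 → |·| ≈ 110, ∠ ≈ 90.00°
|T| = 100 / 110 ≈ 0.90909
Gain = 20 log₁₀(0.90909) ≈ -0.83 dB
∠T = 0.00° − 90.00° = -90.00°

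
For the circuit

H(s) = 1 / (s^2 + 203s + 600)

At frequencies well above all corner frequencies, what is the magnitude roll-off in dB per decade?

-40 dB/decade

Each pole contributes −20 dB/decade at high frequency; each zero contributes +20 dB/decade.
Net: 0 zero(s) − 2 pole(s) → -40 dB/decade.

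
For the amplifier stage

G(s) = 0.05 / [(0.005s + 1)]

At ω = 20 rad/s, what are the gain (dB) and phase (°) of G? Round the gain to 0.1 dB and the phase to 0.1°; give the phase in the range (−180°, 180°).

-26.1 dB, -5.7°

At ω = 20 rad/s:
pole (1 + j20·0.005) = 1 + j0.1 → |·| ≈ 1.005, ∠ ≈ 5.71°
|G| = 0.05 · 1 / (1.005) ≈ 0.049751
Gain = 20 log₁₀(0.049751) ≈ -26.06 dB
∠G = (0°) − (5.71°) = -5.71°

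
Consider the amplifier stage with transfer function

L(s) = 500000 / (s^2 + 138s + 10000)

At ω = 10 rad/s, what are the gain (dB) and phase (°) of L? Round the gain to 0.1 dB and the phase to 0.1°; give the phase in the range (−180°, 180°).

At s = jω = j10:
quadratic: (j10)² + 138·j10 + 10000 = 9900 + j1380 → |·| ≈ 9995.7, ∠ ≈ 7.94°
|L| = 500000 / 9995.7 ≈ 50.022
Gain = 20 log₁₀(50.022) ≈ 33.98 dB
∠L = 0.00° − 7.94° = -7.94°

34.0 dB, -7.9°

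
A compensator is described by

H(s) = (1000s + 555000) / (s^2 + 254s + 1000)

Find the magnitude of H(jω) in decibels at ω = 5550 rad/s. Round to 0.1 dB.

Substitute s = j5550:
Numerator: 1000(j5550) + 555000 = 555000 + j5550000
Denominator: (j5550)^2 + 254(j5550) + 1000 = -30801500 + j1409700
|N| = √(555000² + 5550000²) ≈ 5.5777e+06, ∠N ≈ 84.29°
|D| = √(30801500² + 1409700²) ≈ 3.0834e+07, ∠D ≈ 177.38°
|H| = 5.5777e+06 / 3.0834e+07 ≈ 0.18089
Gain = 20 log₁₀(0.18089) ≈ -14.85 dB

-14.9 dB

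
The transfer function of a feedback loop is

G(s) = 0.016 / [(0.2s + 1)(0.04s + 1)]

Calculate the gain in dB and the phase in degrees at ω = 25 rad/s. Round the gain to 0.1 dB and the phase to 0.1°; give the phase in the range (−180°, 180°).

At ω = 25 rad/s:
pole (1 + j25·0.2) = 1 + j5 → |·| ≈ 5.099, ∠ ≈ 78.69°
pole (1 + j25·0.04) = 1 + j1 → |·| ≈ 1.4142, ∠ ≈ 45.00°
|G| = 0.016 · 1 / (5.099 · 1.4142) ≈ 0.0022188
Gain = 20 log₁₀(0.0022188) ≈ -53.08 dB
∠G = (0°) − (78.69° + 45.00°) = -123.69°

-53.1 dB, -123.7°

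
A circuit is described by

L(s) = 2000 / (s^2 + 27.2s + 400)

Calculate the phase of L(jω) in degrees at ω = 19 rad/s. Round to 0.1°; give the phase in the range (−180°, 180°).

-85.7°

At s = jω = j19:
quadratic: (j19)² + 27.2·j19 + 400 = 39 + j516.8 → |·| ≈ 518.27, ∠ ≈ 85.68°
∠L = 0.00° − 85.68° = -85.68°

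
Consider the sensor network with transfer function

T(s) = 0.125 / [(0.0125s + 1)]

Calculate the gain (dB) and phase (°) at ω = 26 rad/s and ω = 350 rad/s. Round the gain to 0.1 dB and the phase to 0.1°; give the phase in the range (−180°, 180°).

At ω = 26 rad/s:
pole (1 + j26·0.0125) = 1 + j0.325 → |·| ≈ 1.0515, ∠ ≈ 18.00°
|T| = 0.125 · 1 / (1.0515) ≈ 0.11888
Gain = 20 log₁₀(0.11888) ≈ -18.50 dB
∠T = (0°) − (18.00°) = -18.00°

At ω = 350 rad/s:
pole (1 + j350·0.0125) = 1 + j4.375 → |·| ≈ 4.4878, ∠ ≈ 77.12°
|T| = 0.125 · 1 / (4.4878) ≈ 0.027853
Gain = 20 log₁₀(0.027853) ≈ -31.10 dB
∠T = (0°) − (77.12°) = -77.12°

ω = 26: -18.5 dB, -18.0°; ω = 350: -31.1 dB, -77.1°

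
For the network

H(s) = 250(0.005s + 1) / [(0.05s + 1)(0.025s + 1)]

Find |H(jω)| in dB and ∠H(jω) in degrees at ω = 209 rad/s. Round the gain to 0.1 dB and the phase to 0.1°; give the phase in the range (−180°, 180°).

At ω = 209 rad/s:
zero (1 + j209·0.005) = 1 + j1.045 → |·| ≈ 1.4464, ∠ ≈ 46.26°
pole (1 + j209·0.05) = 1 + j10.45 → |·| ≈ 10.498, ∠ ≈ 84.53°
pole (1 + j209·0.025) = 1 + j5.225 → |·| ≈ 5.3198, ∠ ≈ 79.17°
|H| = 250 · 1.4464 / (10.498 · 5.3198) ≈ 6.4748
Gain = 20 log₁₀(6.4748) ≈ 16.22 dB
∠H = (46.26°) − (84.53° + 79.17°) = -117.44°

16.2 dB, -117.4°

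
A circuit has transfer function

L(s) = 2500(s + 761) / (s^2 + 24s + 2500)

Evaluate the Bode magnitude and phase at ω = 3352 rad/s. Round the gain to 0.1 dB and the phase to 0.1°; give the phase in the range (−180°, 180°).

-2.3 dB, -102.4°

At s = jω = j3352:
zero (s+761): 761 + j3352 → |·| = √(761²+3352²) = √11815025 ≈ 3437.3, ∠ = arctan(3352/761) ≈ 77.21°
quadratic: (j3352)² + 24·j3352 + 2500 = -11233404 + j80448 → |·| ≈ 1.1234e+07, ∠ ≈ 179.59°
|L| = 2500 · 3437.3 / 1.1234e+07 ≈ 0.76493
Gain = 20 log₁₀(0.76493) ≈ -2.33 dB
∠L = 77.21° − 179.59° = -102.38°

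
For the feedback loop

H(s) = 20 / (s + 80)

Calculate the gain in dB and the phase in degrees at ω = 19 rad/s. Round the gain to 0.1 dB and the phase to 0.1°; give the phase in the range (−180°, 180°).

-12.3 dB, -13.4°

Substitute s = j19:
Numerator: 20 = 20 + j0
Denominator: (j19) + 80 = 80 + j19
|N| = √(20² + 0²) ≈ 20, ∠N ≈ 0.00°
|D| = √(80² + 19²) ≈ 82.225, ∠D ≈ 13.36°
|H| = 20 / 82.225 ≈ 0.24324
Gain = 20 log₁₀(0.24324) ≈ -12.28 dB
∠H = 0.00° − 13.36° = -13.36°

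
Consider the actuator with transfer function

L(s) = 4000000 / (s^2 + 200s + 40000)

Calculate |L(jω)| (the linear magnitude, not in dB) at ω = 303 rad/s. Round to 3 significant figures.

50.2

At s = jω = j303:
quadratic: (j303)² + 200·j303 + 40000 = -51809 + j60600 → |·| ≈ 79728, ∠ ≈ 130.53°
|L| = 4000000 / 79728 ≈ 50.171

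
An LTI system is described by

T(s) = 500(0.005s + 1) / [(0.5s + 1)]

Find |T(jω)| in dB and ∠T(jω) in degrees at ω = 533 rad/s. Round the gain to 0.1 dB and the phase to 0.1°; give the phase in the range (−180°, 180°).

14.6 dB, -20.4°

At ω = 533 rad/s:
zero (1 + j533·0.005) = 1 + j2.665 → |·| ≈ 2.8464, ∠ ≈ 69.43°
pole (1 + j533·0.5) = 1 + j266.5 → |·| ≈ 266.5, ∠ ≈ 89.79°
|T| = 500 · 2.8464 / (266.5) ≈ 5.3403
Gain = 20 log₁₀(5.3403) ≈ 14.55 dB
∠T = (69.43°) − (89.79°) = -20.36°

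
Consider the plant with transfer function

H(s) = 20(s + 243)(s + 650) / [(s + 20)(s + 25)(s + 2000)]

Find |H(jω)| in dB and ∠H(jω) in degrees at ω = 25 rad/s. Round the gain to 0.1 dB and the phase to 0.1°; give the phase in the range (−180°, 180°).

2.9 dB, -89.0°

At s = jω = j25:
zero (s+243): 243 + j25 → |·| = √(243²+25²) = √59674 ≈ 244.28, ∠ = arctan(25/243) ≈ 5.87°
zero (s+650): 650 + j25 → |·| = √(650²+25²) = √423125 ≈ 650.48, ∠ = arctan(25/650) ≈ 2.20°
pole (s+20): 20 + j25 → |·| = √(20²+25²) = √1025 ≈ 32.016, ∠ = arctan(25/20) ≈ 51.34°
pole (s+25): 25 + j25 → |·| = √(25²+25²) = √1250 ≈ 35.355, ∠ = arctan(25/25) ≈ 45.00°
pole (s+2000): 2000 + j25 → |·| = √(2000²+25²) = √4000625 ≈ 2000.2, ∠ = arctan(25/2000) ≈ 0.72°
|H| = 20 · 1.589e+05 / 2.2641e+06 ≈ 1.4036
Gain = 20 log₁₀(1.4036) ≈ 2.94 dB
∠H = 8.07° − 97.06° = -88.99°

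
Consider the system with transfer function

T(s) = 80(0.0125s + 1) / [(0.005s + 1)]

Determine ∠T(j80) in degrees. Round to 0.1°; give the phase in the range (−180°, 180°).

23.2°

At ω = 80 rad/s:
zero (1 + j80·0.0125) = 1 + j1 → |·| ≈ 1.4142, ∠ ≈ 45.00°
pole (1 + j80·0.005) = 1 + j0.4 → |·| ≈ 1.077, ∠ ≈ 21.80°
∠T = (45.00°) − (21.80°) = 23.20°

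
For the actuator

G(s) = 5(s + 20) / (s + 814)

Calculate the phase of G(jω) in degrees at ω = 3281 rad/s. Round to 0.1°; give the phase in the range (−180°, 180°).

13.6°

At s = jω = j3281:
zero (s+20): 20 + j3281 → |·| = √(20²+3281²) = √10765361 ≈ 3281.1, ∠ = arctan(3281/20) ≈ 89.65°
pole (s+814): 814 + j3281 → |·| = √(814²+3281²) = √11427557 ≈ 3380.5, ∠ = arctan(3281/814) ≈ 76.07°
∠G = 89.65° − 76.07° = 13.58°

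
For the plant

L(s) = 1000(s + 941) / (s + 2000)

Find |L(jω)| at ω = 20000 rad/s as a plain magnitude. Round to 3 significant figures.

996

At s = jω = j20000:
zero (s+941): 941 + j20000 → |·| = √(941²+20000²) = √400885481 ≈ 20022, ∠ = arctan(20000/941) ≈ 87.31°
pole (s+2000): 2000 + j20000 → |·| = √(2000²+20000²) = √404000000 ≈ 20100, ∠ = arctan(20000/2000) ≈ 84.29°
|L| = 1000 · 20022 / 20100 ≈ 996.12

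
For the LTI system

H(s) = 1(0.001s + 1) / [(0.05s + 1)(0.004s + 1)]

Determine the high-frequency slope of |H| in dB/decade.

-20 dB/decade

Each pole contributes −20 dB/decade at high frequency; each zero contributes +20 dB/decade.
Net: 1 zero(s) − 2 pole(s) → -20 dB/decade.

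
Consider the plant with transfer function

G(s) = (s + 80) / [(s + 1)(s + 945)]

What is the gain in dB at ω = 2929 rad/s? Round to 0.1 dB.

-69.8 dB

At s = jω = j2929:
zero (s+80): 80 + j2929 → |·| = √(80²+2929²) = √8585441 ≈ 2930.1, ∠ = arctan(2929/80) ≈ 88.44°
pole (s+1): 1 + j2929 → |·| = √(1²+2929²) = √8579042 ≈ 2929, ∠ = arctan(2929/1) ≈ 89.98°
pole (s+945): 945 + j2929 → |·| = √(945²+2929²) = √9472066 ≈ 3077.7, ∠ = arctan(2929/945) ≈ 72.12°
|G| = 1 · 2930.1 / 9.0146e+06 ≈ 0.00032504
Gain = 20 log₁₀(0.00032504) ≈ -69.76 dB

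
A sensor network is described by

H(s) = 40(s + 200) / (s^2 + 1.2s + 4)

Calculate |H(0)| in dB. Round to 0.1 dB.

H(0) = 40·200 / 4 = 2000
20 log₁₀(2000) ≈ 66.02 dB

66.0 dB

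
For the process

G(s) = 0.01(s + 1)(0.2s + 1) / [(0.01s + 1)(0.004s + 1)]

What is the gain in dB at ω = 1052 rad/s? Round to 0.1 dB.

33.7 dB

At ω = 1052 rad/s:
zero (1 + j1052·1) = 1 + j1052 → |·| ≈ 1052, ∠ ≈ 89.95°
zero (1 + j1052·0.2) = 1 + j210.4 → |·| ≈ 210.4, ∠ ≈ 89.73°
pole (1 + j1052·0.01) = 1 + j10.52 → |·| ≈ 10.567, ∠ ≈ 84.57°
pole (1 + j1052·0.004) = 1 + j4.208 → |·| ≈ 4.3252, ∠ ≈ 76.63°
|G| = 0.01 · 1052 · 210.4 / (10.567 · 4.3252) ≈ 48.429
Gain = 20 log₁₀(48.429) ≈ 33.70 dB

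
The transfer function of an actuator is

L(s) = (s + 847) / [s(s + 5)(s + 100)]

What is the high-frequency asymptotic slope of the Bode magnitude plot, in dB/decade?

-40 dB/decade

Each pole contributes −20 dB/decade at high frequency; each zero contributes +20 dB/decade.
Net: 1 zero(s) − 3 pole(s) → -40 dB/decade.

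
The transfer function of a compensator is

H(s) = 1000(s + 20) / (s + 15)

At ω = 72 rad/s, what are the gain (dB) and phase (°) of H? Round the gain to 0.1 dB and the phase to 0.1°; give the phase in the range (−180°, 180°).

At s = jω = j72:
zero (s+20): 20 + j72 → |·| = √(20²+72²) = √5584 ≈ 74.726, ∠ = arctan(72/20) ≈ 74.48°
pole (s+15): 15 + j72 → |·| = √(15²+72²) = √5409 ≈ 73.546, ∠ = arctan(72/15) ≈ 78.23°
|H| = 1000 · 74.726 / 73.546 ≈ 1016
Gain = 20 log₁₀(1016) ≈ 60.14 dB
∠H = 74.48° − 78.23° = -3.75°

60.1 dB, -3.8°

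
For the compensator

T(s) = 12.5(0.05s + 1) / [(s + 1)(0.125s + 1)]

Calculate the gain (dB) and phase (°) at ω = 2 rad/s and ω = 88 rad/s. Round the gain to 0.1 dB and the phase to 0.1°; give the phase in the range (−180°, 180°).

ω = 2: 14.7 dB, -71.8°; ω = 88: -24.7 dB, -97.0°

At ω = 2 rad/s:
zero (1 + j2·0.05) = 1 + j0.1 → |·| ≈ 1.005, ∠ ≈ 5.71°
pole (1 + j2·1) = 1 + j2 → |·| ≈ 2.2361, ∠ ≈ 63.43°
pole (1 + j2·0.125) = 1 + j0.25 → |·| ≈ 1.0308, ∠ ≈ 14.04°
|T| = 12.5 · 1.005 / (2.2361 · 1.0308) ≈ 5.4502
Gain = 20 log₁₀(5.4502) ≈ 14.73 dB
∠T = (5.71°) − (63.43° + 14.04°) = -71.76°

At ω = 88 rad/s:
zero (1 + j88·0.05) = 1 + j4.4 → |·| ≈ 4.5122, ∠ ≈ 77.20°
pole (1 + j88·1) = 1 + j88 → |·| ≈ 88.006, ∠ ≈ 89.35°
pole (1 + j88·0.125) = 1 + j11 → |·| ≈ 11.045, ∠ ≈ 84.81°
|T| = 12.5 · 4.5122 / (88.006 · 11.045) ≈ 0.058026
Gain = 20 log₁₀(0.058026) ≈ -24.73 dB
∠T = (77.20°) − (89.35° + 84.81°) = -96.96°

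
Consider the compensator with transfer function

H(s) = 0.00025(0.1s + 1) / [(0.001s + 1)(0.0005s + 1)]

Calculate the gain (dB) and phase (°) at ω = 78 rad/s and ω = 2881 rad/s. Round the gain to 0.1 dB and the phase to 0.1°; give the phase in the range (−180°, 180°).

ω = 78: -54.2 dB, 76.0°; ω = 2881: -37.4 dB, -36.3°

At ω = 78 rad/s:
zero (1 + j78·0.1) = 1 + j7.8 → |·| ≈ 7.8638, ∠ ≈ 82.69°
pole (1 + j78·0.001) = 1 + j0.078 → |·| ≈ 1.003, ∠ ≈ 4.46°
pole (1 + j78·0.0005) = 1 + j0.039 → |·| ≈ 1.0008, ∠ ≈ 2.23°
|H| = 0.00025 · 7.8638 / (1.003 · 1.0008) ≈ 0.0019585
Gain = 20 log₁₀(0.0019585) ≈ -54.16 dB
∠H = (82.69°) − (4.46° + 2.23°) = 76.00°

At ω = 2881 rad/s:
zero (1 + j2881·0.1) = 1 + j288.1 → |·| ≈ 288.1, ∠ ≈ 89.80°
pole (1 + j2881·0.001) = 1 + j2.881 → |·| ≈ 3.0496, ∠ ≈ 70.86°
pole (1 + j2881·0.0005) = 1 + j1.4405 → |·| ≈ 1.7536, ∠ ≈ 55.23°
|H| = 0.00025 · 288.1 / (3.0496 · 1.7536) ≈ 0.013468
Gain = 20 log₁₀(0.013468) ≈ -37.41 dB
∠H = (89.80°) − (70.86° + 55.23°) = -36.29°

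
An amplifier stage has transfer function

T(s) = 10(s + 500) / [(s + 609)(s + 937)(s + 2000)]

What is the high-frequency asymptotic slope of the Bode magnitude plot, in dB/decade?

Each pole contributes −20 dB/decade at high frequency; each zero contributes +20 dB/decade.
Net: 1 zero(s) − 3 pole(s) → -40 dB/decade.

-40 dB/decade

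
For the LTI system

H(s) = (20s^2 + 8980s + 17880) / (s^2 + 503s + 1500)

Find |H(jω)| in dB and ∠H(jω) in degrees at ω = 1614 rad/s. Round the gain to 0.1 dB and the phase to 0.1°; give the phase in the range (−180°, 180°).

25.9 dB, 1.8°

Substitute s = j1614:
Numerator: 20(j1614)^2 + 8980(j1614) + 17880 = -52082040 + j14493720
Denominator: (j1614)^2 + 503(j1614) + 1500 = -2603496 + j811842
|N| = √(52082040² + 14493720²) ≈ 5.4061e+07, ∠N ≈ 164.45°
|D| = √(2603496² + 811842²) ≈ 2.7271e+06, ∠D ≈ 162.68°
|H| = 5.4061e+07 / 2.7271e+06 ≈ 19.824
Gain = 20 log₁₀(19.824) ≈ 25.94 dB
∠H = 164.45° − 162.68° = 1.77°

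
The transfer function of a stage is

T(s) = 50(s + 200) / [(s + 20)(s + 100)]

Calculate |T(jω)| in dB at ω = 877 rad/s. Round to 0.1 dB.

-24.7 dB

At s = jω = j877:
zero (s+200): 200 + j877 → |·| = √(200²+877²) = √809129 ≈ 899.52, ∠ = arctan(877/200) ≈ 77.15°
pole (s+20): 20 + j877 → |·| = √(20²+877²) = √769529 ≈ 877.23, ∠ = arctan(877/20) ≈ 88.69°
pole (s+100): 100 + j877 → |·| = √(100²+877²) = √779129 ≈ 882.68, ∠ = arctan(877/100) ≈ 83.49°
|T| = 50 · 899.52 / 7.7431e+05 ≈ 0.058085
Gain = 20 log₁₀(0.058085) ≈ -24.72 dB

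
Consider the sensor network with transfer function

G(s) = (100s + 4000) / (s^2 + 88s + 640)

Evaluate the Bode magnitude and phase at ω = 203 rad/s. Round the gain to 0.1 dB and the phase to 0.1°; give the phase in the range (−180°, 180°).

-6.6 dB, -77.4°

Substitute s = j203:
Numerator: 100(j203) + 4000 = 4000 + j20300
Denominator: (j203)^2 + 88(j203) + 640 = -40569 + j17864
|N| = √(4000² + 20300²) ≈ 20690, ∠N ≈ 78.85°
|D| = √(40569² + 17864²) ≈ 44328, ∠D ≈ 156.23°
|G| = 20690 / 44328 ≈ 0.46675
Gain = 20 log₁₀(0.46675) ≈ -6.62 dB
∠G = 78.85° − 156.23° = -77.38°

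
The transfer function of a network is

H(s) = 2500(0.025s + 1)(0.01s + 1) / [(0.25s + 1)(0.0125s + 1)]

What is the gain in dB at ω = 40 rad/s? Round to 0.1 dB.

At ω = 40 rad/s:
zero (1 + j40·0.025) = 1 + j1 → |·| ≈ 1.4142, ∠ ≈ 45.00°
zero (1 + j40·0.01) = 1 + j0.4 → |·| ≈ 1.077, ∠ ≈ 21.80°
pole (1 + j40·0.25) = 1 + j10 → |·| ≈ 10.05, ∠ ≈ 84.29°
pole (1 + j40·0.0125) = 1 + j0.5 → |·| ≈ 1.118, ∠ ≈ 26.57°
|H| = 2500 · 1.4142 · 1.077 / (10.05 · 1.118) ≈ 338.89
Gain = 20 log₁₀(338.89) ≈ 50.60 dB

50.6 dB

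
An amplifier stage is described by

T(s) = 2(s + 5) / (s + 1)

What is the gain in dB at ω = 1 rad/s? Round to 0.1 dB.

17.2 dB

At s = jω = j1:
zero (s+5): 5 + j1 → |·| = √(5²+1²) = √26 ≈ 5.099, ∠ = arctan(1/5) ≈ 11.31°
pole (s+1): 1 + j1 → |·| = √(1²+1²) = √2 ≈ 1.4142, ∠ = arctan(1/1) ≈ 45.00°
|T| = 2 · 5.099 / 1.4142 ≈ 7.2111
Gain = 20 log₁₀(7.2111) ≈ 17.16 dB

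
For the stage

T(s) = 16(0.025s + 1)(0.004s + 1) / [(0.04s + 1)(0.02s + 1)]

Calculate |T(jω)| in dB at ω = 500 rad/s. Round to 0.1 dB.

7.0 dB

At ω = 500 rad/s:
zero (1 + j500·0.025) = 1 + j12.5 → |·| ≈ 12.54, ∠ ≈ 85.43°
zero (1 + j500·0.004) = 1 + j2 → |·| ≈ 2.2361, ∠ ≈ 63.43°
pole (1 + j500·0.04) = 1 + j20 → |·| ≈ 20.025, ∠ ≈ 87.14°
pole (1 + j500·0.02) = 1 + j10 → |·| ≈ 10.05, ∠ ≈ 84.29°
|T| = 16 · 12.54 · 2.2361 / (20.025 · 10.05) ≈ 2.2293
Gain = 20 log₁₀(2.2293) ≈ 6.96 dB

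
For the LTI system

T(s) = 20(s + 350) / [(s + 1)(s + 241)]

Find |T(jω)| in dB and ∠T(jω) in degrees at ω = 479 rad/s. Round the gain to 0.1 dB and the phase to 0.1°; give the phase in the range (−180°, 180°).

-26.7 dB, -99.3°

At s = jω = j479:
zero (s+350): 350 + j479 → |·| = √(350²+479²) = √351941 ≈ 593.25, ∠ = arctan(479/350) ≈ 53.84°
pole (s+1): 1 + j479 → |·| = √(1²+479²) = √229442 ≈ 479, ∠ = arctan(479/1) ≈ 89.88°
pole (s+241): 241 + j479 → |·| = √(241²+479²) = √287522 ≈ 536.21, ∠ = arctan(479/241) ≈ 63.29°
|T| = 20 · 593.25 / 2.5684e+05 ≈ 0.046196
Gain = 20 log₁₀(0.046196) ≈ -26.71 dB
∠T = 53.84° − 153.17° = -99.33°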